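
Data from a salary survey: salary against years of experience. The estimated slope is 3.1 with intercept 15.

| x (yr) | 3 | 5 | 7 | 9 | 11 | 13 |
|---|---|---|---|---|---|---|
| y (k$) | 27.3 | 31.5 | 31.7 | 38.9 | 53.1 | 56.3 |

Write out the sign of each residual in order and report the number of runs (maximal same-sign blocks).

x=3: ŷ = 15 + 3.1·3 = 24.3; e = 27.3 − 24.3 = 3
x=5: ŷ = 15 + 3.1·5 = 30.5; e = 31.5 − 30.5 = 1
x=7: ŷ = 15 + 3.1·7 = 36.7; e = 31.7 − 36.7 = -5
x=9: ŷ = 15 + 3.1·9 = 42.9; e = 38.9 − 42.9 = -4
x=11: ŷ = 15 + 3.1·11 = 49.1; e = 53.1 − 49.1 = 4
x=13: ŷ = 15 + 3.1·13 = 55.3; e = 56.3 − 55.3 = 1
Signs: + + − − + +
Runs: +×2, −×2, +×2 → 3

3 runs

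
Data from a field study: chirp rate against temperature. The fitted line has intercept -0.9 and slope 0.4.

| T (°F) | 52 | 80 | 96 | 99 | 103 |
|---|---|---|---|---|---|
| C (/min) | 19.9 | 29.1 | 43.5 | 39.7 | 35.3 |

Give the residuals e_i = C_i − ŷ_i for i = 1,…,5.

0, -2, 6, 1, -5

T=52: ŷ = -0.9 + 0.4·52 = 19.9; e = 19.9 − 19.9 = 0
T=80: ŷ = -0.9 + 0.4·80 = 31.1; e = 29.1 − 31.1 = -2
T=96: ŷ = -0.9 + 0.4·96 = 37.5; e = 43.5 − 37.5 = 6
T=99: ŷ = -0.9 + 0.4·99 = 38.7; e = 39.7 − 38.7 = 1
T=103: ŷ = -0.9 + 0.4·103 = 40.3; e = 35.3 − 40.3 = -5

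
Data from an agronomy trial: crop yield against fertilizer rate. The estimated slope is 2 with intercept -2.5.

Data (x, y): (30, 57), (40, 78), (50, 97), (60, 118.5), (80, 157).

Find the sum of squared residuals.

SSE = 2

x=30: ŷ = -2.5 + 2·30 = 57.5; r = 57 − 57.5 = -0.5
x=40: ŷ = -2.5 + 2·40 = 77.5; r = 78 − 77.5 = 0.5
x=50: ŷ = -2.5 + 2·50 = 97.5; r = 97 − 97.5 = -0.5
x=60: ŷ = -2.5 + 2·60 = 117.5; r = 118.5 − 117.5 = 1
x=80: ŷ = -2.5 + 2·80 = 157.5; r = 157 − 157.5 = -0.5
SSE = 0.25 + 0.25 + 0.25 + 1 + 0.25 = 2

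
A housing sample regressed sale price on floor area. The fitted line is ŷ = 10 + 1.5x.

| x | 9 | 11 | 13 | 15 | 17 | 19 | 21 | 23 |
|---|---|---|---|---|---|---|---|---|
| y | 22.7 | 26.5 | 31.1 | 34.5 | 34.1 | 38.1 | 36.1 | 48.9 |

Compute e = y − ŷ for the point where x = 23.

ŷ = 10 + 1.5·23 = 44.5
e = 48.9 − 44.5 = 4.4

e = 4.4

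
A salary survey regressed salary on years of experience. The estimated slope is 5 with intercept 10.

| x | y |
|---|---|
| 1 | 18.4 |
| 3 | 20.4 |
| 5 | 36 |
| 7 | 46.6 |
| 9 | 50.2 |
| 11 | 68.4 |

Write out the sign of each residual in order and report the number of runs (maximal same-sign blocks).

5 runs

x=1: ŷ = 10 + 5·1 = 15; e = 18.4 − 15 = 3.4
x=3: ŷ = 10 + 5·3 = 25; e = 20.4 − 25 = -4.6
x=5: ŷ = 10 + 5·5 = 35; e = 36 − 35 = 1
x=7: ŷ = 10 + 5·7 = 45; e = 46.6 − 45 = 1.6
x=9: ŷ = 10 + 5·9 = 55; e = 50.2 − 55 = -4.8
x=11: ŷ = 10 + 5·11 = 65; e = 68.4 − 65 = 3.4
Signs: + − + + − +
Runs: +×1, −×1, +×2, −×1, +×1 → 5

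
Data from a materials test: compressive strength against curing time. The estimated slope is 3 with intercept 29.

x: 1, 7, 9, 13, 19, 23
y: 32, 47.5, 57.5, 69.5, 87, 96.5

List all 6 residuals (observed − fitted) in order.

x=1: ŷ = 29 + 3·1 = 32; r = 32 − 32 = 0
x=7: ŷ = 29 + 3·7 = 50; r = 47.5 − 50 = -2.5
x=9: ŷ = 29 + 3·9 = 56; r = 57.5 − 56 = 1.5
x=13: ŷ = 29 + 3·13 = 68; r = 69.5 − 68 = 1.5
x=19: ŷ = 29 + 3·19 = 86; r = 87 − 86 = 1
x=23: ŷ = 29 + 3·23 = 98; r = 96.5 − 98 = -1.5

0, -2.5, 1.5, 1.5, 1, -1.5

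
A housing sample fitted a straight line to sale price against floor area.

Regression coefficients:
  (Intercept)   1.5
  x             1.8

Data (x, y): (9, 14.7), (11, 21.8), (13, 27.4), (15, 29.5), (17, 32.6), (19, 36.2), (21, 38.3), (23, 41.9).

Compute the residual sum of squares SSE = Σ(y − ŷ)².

SSE = 19

x=9: ŷ = 1.5 + 1.8·9 = 17.7; e = 14.7 − 17.7 = -3
x=11: ŷ = 1.5 + 1.8·11 = 21.3; e = 21.8 − 21.3 = 0.5
x=13: ŷ = 1.5 + 1.8·13 = 24.9; e = 27.4 − 24.9 = 2.5
x=15: ŷ = 1.5 + 1.8·15 = 28.5; e = 29.5 − 28.5 = 1
x=17: ŷ = 1.5 + 1.8·17 = 32.1; e = 32.6 − 32.1 = 0.5
x=19: ŷ = 1.5 + 1.8·19 = 35.7; e = 36.2 − 35.7 = 0.5
x=21: ŷ = 1.5 + 1.8·21 = 39.3; e = 38.3 − 39.3 = -1
x=23: ŷ = 1.5 + 1.8·23 = 42.9; e = 41.9 − 42.9 = -1
SSE = 9 + 0.25 + 6.25 + 1 + 0.25 + 0.25 + 1 + 1 = 19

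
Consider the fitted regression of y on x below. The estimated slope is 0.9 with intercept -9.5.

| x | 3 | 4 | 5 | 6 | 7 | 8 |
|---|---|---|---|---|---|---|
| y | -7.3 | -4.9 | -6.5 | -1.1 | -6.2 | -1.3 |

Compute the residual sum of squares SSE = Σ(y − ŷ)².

SSE = 22.5

x=3: ŷ = -9.5 + 0.9·3 = -6.8; r = -7.3 − (-6.8) = -0.5
x=4: ŷ = -9.5 + 0.9·4 = -5.9; r = -4.9 − (-5.9) = 1
x=5: ŷ = -9.5 + 0.9·5 = -5; r = -6.5 − (-5) = -1.5
x=6: ŷ = -9.5 + 0.9·6 = -4.1; r = -1.1 − (-4.1) = 3
x=7: ŷ = -9.5 + 0.9·7 = -3.2; r = -6.2 − (-3.2) = -3
x=8: ŷ = -9.5 + 0.9·8 = -2.3; r = -1.3 − (-2.3) = 1
SSE = 0.25 + 1 + 2.25 + 9 + 9 + 1 = 22.5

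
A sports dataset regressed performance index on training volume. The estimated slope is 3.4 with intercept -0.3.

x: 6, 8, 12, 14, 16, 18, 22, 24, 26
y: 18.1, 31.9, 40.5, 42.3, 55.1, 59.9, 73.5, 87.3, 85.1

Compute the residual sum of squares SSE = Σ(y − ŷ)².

SSE = 102

x=6: ŷ = -0.3 + 3.4·6 = 20.1; e = 18.1 − 20.1 = -2
x=8: ŷ = -0.3 + 3.4·8 = 26.9; e = 31.9 − 26.9 = 5
x=12: ŷ = -0.3 + 3.4·12 = 40.5; e = 40.5 − 40.5 = 0
x=14: ŷ = -0.3 + 3.4·14 = 47.3; e = 42.3 − 47.3 = -5
x=16: ŷ = -0.3 + 3.4·16 = 54.1; e = 55.1 − 54.1 = 1
x=18: ŷ = -0.3 + 3.4·18 = 60.9; e = 59.9 − 60.9 = -1
x=22: ŷ = -0.3 + 3.4·22 = 74.5; e = 73.5 − 74.5 = -1
x=24: ŷ = -0.3 + 3.4·24 = 81.3; e = 87.3 − 81.3 = 6
x=26: ŷ = -0.3 + 3.4·26 = 88.1; e = 85.1 − 88.1 = -3
SSE = 4 + 25 + 0 + 25 + 1 + 1 + 1 + 36 + 9 = 102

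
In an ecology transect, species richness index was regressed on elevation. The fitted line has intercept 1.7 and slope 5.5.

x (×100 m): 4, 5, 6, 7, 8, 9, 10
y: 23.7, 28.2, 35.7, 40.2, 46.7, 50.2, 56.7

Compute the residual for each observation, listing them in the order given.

0, -1, 1, 0, 1, -1, 0

x=4: ŷ = 1.7 + 5.5·4 = 23.7; r = 23.7 − 23.7 = 0
x=5: ŷ = 1.7 + 5.5·5 = 29.2; r = 28.2 − 29.2 = -1
x=6: ŷ = 1.7 + 5.5·6 = 34.7; r = 35.7 − 34.7 = 1
x=7: ŷ = 1.7 + 5.5·7 = 40.2; r = 40.2 − 40.2 = 0
x=8: ŷ = 1.7 + 5.5·8 = 45.7; r = 46.7 − 45.7 = 1
x=9: ŷ = 1.7 + 5.5·9 = 51.2; r = 50.2 − 51.2 = -1
x=10: ŷ = 1.7 + 5.5·10 = 56.7; r = 56.7 − 56.7 = 0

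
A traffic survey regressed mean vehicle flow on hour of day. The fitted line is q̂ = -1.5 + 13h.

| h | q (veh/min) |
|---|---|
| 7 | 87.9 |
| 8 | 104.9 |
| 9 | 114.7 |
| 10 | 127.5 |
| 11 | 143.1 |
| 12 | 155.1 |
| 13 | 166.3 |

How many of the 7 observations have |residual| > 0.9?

h=7: q̂ = -1.5 + 13·7 = 89.5; e = 87.9 − 89.5 = -1.6
h=8: q̂ = -1.5 + 13·8 = 102.5; e = 104.9 − 102.5 = 2.4
h=9: q̂ = -1.5 + 13·9 = 115.5; e = 114.7 − 115.5 = -0.8
h=10: q̂ = -1.5 + 13·10 = 128.5; e = 127.5 − 128.5 = -1
h=11: q̂ = -1.5 + 13·11 = 141.5; e = 143.1 − 141.5 = 1.6
h=12: q̂ = -1.5 + 13·12 = 154.5; e = 155.1 − 154.5 = 0.6
h=13: q̂ = -1.5 + 13·13 = 167.5; e = 166.3 − 167.5 = -1.2
|e| > 0.9: h=7 (|e|=1.6), h=8 (|e|=2.4), h=10 (|e|=1), h=11 (|e|=1.6), h=13 (|e|=1.2) → 5

5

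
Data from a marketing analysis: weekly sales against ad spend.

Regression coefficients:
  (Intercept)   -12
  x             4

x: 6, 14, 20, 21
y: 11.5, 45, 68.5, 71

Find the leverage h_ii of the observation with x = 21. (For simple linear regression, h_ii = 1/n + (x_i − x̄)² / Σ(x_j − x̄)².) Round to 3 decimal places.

x̄ = (6 + 14 + 20 + 21)/4 = 15.25
Σ(x − x̄)² = 85.5625 + 1.5625 + 22.5625 + 33.0625 = 142.75
h = 1/4 + (5.75)²/142.75 = 0.25 + 0.231611 = 0.482

h = 0.482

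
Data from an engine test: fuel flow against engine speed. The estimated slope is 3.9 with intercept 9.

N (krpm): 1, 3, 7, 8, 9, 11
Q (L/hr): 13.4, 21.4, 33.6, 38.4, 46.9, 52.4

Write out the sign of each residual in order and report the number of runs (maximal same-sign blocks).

3 runs

N=1: ŷ = 9 + 3.9·1 = 12.9; e = 13.4 − 12.9 = 0.5
N=3: ŷ = 9 + 3.9·3 = 20.7; e = 21.4 − 20.7 = 0.7
N=7: ŷ = 9 + 3.9·7 = 36.3; e = 33.6 − 36.3 = -2.7
N=8: ŷ = 9 + 3.9·8 = 40.2; e = 38.4 − 40.2 = -1.8
N=9: ŷ = 9 + 3.9·9 = 44.1; e = 46.9 − 44.1 = 2.8
N=11: ŷ = 9 + 3.9·11 = 51.9; e = 52.4 − 51.9 = 0.5
Signs: + + − − + +
Runs: +×2, −×2, +×2 → 3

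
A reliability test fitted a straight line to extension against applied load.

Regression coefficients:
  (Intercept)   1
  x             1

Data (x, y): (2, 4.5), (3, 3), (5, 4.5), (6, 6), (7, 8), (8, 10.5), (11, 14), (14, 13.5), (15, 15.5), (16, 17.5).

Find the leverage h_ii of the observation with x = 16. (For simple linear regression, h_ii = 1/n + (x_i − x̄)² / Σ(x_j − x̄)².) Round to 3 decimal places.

h = 0.334

x̄ = (2 + 3 + 5 + 6 + 7 + 8 + 11 + 14 + 15 + 16)/10 = 8.7
Σ(x − x̄)² = 44.89 + 32.49 + 13.69 + 7.29 + 2.89 + 0.49 + 5.29 + 28.09 + 39.69 + 53.29 = 228.1
h = 1/10 + (7.3)²/228.1 = 0.1 + 0.233626 = 0.334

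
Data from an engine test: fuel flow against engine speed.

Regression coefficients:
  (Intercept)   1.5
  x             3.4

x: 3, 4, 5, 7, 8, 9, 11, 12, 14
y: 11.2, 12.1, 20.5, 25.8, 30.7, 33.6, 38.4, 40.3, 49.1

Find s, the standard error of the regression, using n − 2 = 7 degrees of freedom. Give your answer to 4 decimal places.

x=3: ŷ = 1.5 + 3.4·3 = 11.7; e = 11.2 − 11.7 = -0.5
x=4: ŷ = 1.5 + 3.4·4 = 15.1; e = 12.1 − 15.1 = -3
x=5: ŷ = 1.5 + 3.4·5 = 18.5; e = 20.5 − 18.5 = 2
x=7: ŷ = 1.5 + 3.4·7 = 25.3; e = 25.8 − 25.3 = 0.5
x=8: ŷ = 1.5 + 3.4·8 = 28.7; e = 30.7 − 28.7 = 2
x=9: ŷ = 1.5 + 3.4·9 = 32.1; e = 33.6 − 32.1 = 1.5
x=11: ŷ = 1.5 + 3.4·11 = 38.9; e = 38.4 − 38.9 = -0.5
x=12: ŷ = 1.5 + 3.4·12 = 42.3; e = 40.3 − 42.3 = -2
x=14: ŷ = 1.5 + 3.4·14 = 49.1; e = 49.1 − 49.1 = 0
SSE = 0.25 + 9 + 4 + 0.25 + 4 + 2.25 + 0.25 + 4 + 0 = 24
s = √(24/7) = √3.42857 ≈ 1.8516

s = 1.8516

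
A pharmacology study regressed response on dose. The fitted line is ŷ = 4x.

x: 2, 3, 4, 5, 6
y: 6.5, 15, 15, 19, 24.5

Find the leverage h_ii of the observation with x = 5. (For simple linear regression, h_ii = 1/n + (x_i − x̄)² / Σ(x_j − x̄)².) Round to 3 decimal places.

x̄ = (2 + 3 + 4 + 5 + 6)/5 = 4
Σ(x − x̄)² = 4 + 1 + 0 + 1 + 4 = 10
h = 1/5 + (1)²/10 = 0.2 + 0.1 = 0.300

h = 0.300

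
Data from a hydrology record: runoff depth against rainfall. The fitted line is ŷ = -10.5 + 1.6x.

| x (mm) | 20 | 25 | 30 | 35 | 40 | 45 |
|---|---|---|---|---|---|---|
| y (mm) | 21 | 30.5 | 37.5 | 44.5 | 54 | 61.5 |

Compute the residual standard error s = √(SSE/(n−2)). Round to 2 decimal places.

x=20: ŷ = -10.5 + 1.6·20 = 21.5; e = 21 − 21.5 = -0.5
x=25: ŷ = -10.5 + 1.6·25 = 29.5; e = 30.5 − 29.5 = 1
x=30: ŷ = -10.5 + 1.6·30 = 37.5; e = 37.5 − 37.5 = 0
x=35: ŷ = -10.5 + 1.6·35 = 45.5; e = 44.5 − 45.5 = -1
x=40: ŷ = -10.5 + 1.6·40 = 53.5; e = 54 − 53.5 = 0.5
x=45: ŷ = -10.5 + 1.6·45 = 61.5; e = 61.5 − 61.5 = 0
SSE = 0.25 + 1 + 0 + 1 + 0.25 + 0 = 2.5
s = √(2.5/4) = √0.625 ≈ 0.79

s = 0.79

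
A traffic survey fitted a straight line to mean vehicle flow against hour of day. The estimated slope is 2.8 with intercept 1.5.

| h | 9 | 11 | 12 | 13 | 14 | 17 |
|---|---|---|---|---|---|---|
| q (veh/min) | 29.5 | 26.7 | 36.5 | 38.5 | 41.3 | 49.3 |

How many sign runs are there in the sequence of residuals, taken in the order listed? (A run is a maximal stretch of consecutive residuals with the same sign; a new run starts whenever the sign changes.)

h=9: ŷ = 1.5 + 2.8·9 = 26.7; r = 29.5 − 26.7 = 2.8
h=11: ŷ = 1.5 + 2.8·11 = 32.3; r = 26.7 − 32.3 = -5.6
h=12: ŷ = 1.5 + 2.8·12 = 35.1; r = 36.5 − 35.1 = 1.4
h=13: ŷ = 1.5 + 2.8·13 = 37.9; r = 38.5 − 37.9 = 0.6
h=14: ŷ = 1.5 + 2.8·14 = 40.7; r = 41.3 − 40.7 = 0.6
h=17: ŷ = 1.5 + 2.8·17 = 49.1; r = 49.3 − 49.1 = 0.2
Signs: + − + + + +
Runs: +×1, −×1, +×4 → 3

3 runs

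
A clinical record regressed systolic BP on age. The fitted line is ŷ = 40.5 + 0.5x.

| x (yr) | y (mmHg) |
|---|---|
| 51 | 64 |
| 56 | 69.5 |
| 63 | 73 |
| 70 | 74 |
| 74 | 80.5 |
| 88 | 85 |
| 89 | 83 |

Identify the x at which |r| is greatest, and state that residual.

x=51: ŷ = 40.5 + 0.5·51 = 66; r = 64 − 66 = -2
x=56: ŷ = 40.5 + 0.5·56 = 68.5; r = 69.5 − 68.5 = 1
x=63: ŷ = 40.5 + 0.5·63 = 72; r = 73 − 72 = 1
x=70: ŷ = 40.5 + 0.5·70 = 75.5; r = 74 − 75.5 = -1.5
x=74: ŷ = 40.5 + 0.5·74 = 77.5; r = 80.5 − 77.5 = 3
x=88: ŷ = 40.5 + 0.5·88 = 84.5; r = 85 − 84.5 = 0.5
x=89: ŷ = 40.5 + 0.5·89 = 85; r = 83 − 85 = -2
Largest |r| is 3 at x = 74, residual 3.

x = 74, r = 3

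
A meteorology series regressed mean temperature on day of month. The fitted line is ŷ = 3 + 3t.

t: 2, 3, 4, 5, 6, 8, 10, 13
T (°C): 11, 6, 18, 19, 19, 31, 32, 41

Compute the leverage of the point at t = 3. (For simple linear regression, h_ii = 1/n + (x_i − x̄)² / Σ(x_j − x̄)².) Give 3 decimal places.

t̄ = (2 + 3 + 4 + 5 + 6 + 8 + 10 + 13)/8 = 6.375
Σ(t − t̄)² = 19.1406 + 11.3906 + 5.64062 + 1.89062 + 0.140625 + 2.64062 + 13.1406 + 43.8906 = 97.875
h = 1/8 + (-3.375)²/97.875 = 0.125 + 0.116379 = 0.241

h = 0.241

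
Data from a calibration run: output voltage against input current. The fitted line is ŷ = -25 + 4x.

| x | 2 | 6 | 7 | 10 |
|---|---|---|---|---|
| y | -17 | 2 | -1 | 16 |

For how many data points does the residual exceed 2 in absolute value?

2

x=2: ŷ = -25 + 4·2 = -17; r = -17 − (-17) = 0
x=6: ŷ = -25 + 4·6 = -1; r = 2 − (-1) = 3
x=7: ŷ = -25 + 4·7 = 3; r = -1 − 3 = -4
x=10: ŷ = -25 + 4·10 = 15; r = 16 − 15 = 1
|r| > 2: x=6 (|r|=3), x=7 (|r|=4) → 2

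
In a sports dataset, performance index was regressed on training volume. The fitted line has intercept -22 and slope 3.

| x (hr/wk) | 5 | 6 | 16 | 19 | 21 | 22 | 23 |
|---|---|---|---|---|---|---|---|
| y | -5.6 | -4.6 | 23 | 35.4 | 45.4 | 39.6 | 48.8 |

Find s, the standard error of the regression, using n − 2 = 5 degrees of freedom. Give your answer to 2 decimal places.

x=5: ŷ = -22 + 3·5 = -7; r = -5.6 − (-7) = 1.4
x=6: ŷ = -22 + 3·6 = -4; r = -4.6 − (-4) = -0.6
x=16: ŷ = -22 + 3·16 = 26; r = 23 − 26 = -3
x=19: ŷ = -22 + 3·19 = 35; r = 35.4 − 35 = 0.4
x=21: ŷ = -22 + 3·21 = 41; r = 45.4 − 41 = 4.4
x=22: ŷ = -22 + 3·22 = 44; r = 39.6 − 44 = -4.4
x=23: ŷ = -22 + 3·23 = 47; r = 48.8 − 47 = 1.8
SSE = 1.96 + 0.36 + 9 + 0.16 + 19.36 + 19.36 + 3.24 = 53.44
s = √(53.44/5) = √10.688 ≈ 3.27

s = 3.27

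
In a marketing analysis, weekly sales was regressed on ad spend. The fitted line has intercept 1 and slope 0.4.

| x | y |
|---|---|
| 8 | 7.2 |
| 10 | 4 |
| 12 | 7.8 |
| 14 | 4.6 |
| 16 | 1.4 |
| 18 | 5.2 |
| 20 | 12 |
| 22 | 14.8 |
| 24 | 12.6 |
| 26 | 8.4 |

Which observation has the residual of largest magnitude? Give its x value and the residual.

x = 16, e = -6

x=8: ŷ = 1 + 0.4·8 = 4.2; e = 7.2 − 4.2 = 3
x=10: ŷ = 1 + 0.4·10 = 5; e = 4 − 5 = -1
x=12: ŷ = 1 + 0.4·12 = 5.8; e = 7.8 − 5.8 = 2
x=14: ŷ = 1 + 0.4·14 = 6.6; e = 4.6 − 6.6 = -2
x=16: ŷ = 1 + 0.4·16 = 7.4; e = 1.4 − 7.4 = -6
x=18: ŷ = 1 + 0.4·18 = 8.2; e = 5.2 − 8.2 = -3
x=20: ŷ = 1 + 0.4·20 = 9; e = 12 − 9 = 3
x=22: ŷ = 1 + 0.4·22 = 9.8; e = 14.8 − 9.8 = 5
x=24: ŷ = 1 + 0.4·24 = 10.6; e = 12.6 − 10.6 = 2
x=26: ŷ = 1 + 0.4·26 = 11.4; e = 8.4 − 11.4 = -3
Largest |e| is 6 at x = 16, residual -6.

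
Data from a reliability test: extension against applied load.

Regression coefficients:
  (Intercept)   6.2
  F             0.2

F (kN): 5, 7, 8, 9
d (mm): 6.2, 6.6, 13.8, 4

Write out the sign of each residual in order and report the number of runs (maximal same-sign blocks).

3 runs

F=5: ŷ = 6.2 + 0.2·5 = 7.2; r = 6.2 − 7.2 = -1
F=7: ŷ = 6.2 + 0.2·7 = 7.6; r = 6.6 − 7.6 = -1
F=8: ŷ = 6.2 + 0.2·8 = 7.8; r = 13.8 − 7.8 = 6
F=9: ŷ = 6.2 + 0.2·9 = 8; r = 4 − 8 = -4
Signs: − − + −
Runs: −×2, +×1, −×1 → 3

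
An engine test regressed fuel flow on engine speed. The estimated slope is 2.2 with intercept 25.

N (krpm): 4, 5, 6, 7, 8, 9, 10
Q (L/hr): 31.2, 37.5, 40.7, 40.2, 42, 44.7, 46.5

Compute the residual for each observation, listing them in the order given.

-2.6, 1.5, 2.5, -0.2, -0.6, -0.1, -0.5

N=4: ŷ = 25 + 2.2·4 = 33.8; e = 31.2 − 33.8 = -2.6
N=5: ŷ = 25 + 2.2·5 = 36; e = 37.5 − 36 = 1.5
N=6: ŷ = 25 + 2.2·6 = 38.2; e = 40.7 − 38.2 = 2.5
N=7: ŷ = 25 + 2.2·7 = 40.4; e = 40.2 − 40.4 = -0.2
N=8: ŷ = 25 + 2.2·8 = 42.6; e = 42 − 42.6 = -0.6
N=9: ŷ = 25 + 2.2·9 = 44.8; e = 44.7 − 44.8 = -0.1
N=10: ŷ = 25 + 2.2·10 = 47; e = 46.5 − 47 = -0.5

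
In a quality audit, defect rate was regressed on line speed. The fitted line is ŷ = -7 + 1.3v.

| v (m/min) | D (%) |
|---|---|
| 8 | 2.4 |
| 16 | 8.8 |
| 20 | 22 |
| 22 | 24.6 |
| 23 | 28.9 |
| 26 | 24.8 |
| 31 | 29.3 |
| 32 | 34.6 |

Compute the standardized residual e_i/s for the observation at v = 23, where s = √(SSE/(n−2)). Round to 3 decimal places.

1.470

v=8: ŷ = -7 + 1.3·8 = 3.4; e = 2.4 − 3.4 = -1
v=16: ŷ = -7 + 1.3·16 = 13.8; e = 8.8 − 13.8 = -5
v=20: ŷ = -7 + 1.3·20 = 19; e = 22 − 19 = 3
v=22: ŷ = -7 + 1.3·22 = 21.6; e = 24.6 − 21.6 = 3
v=23: ŷ = -7 + 1.3·23 = 22.9; e = 28.9 − 22.9 = 6
v=26: ŷ = -7 + 1.3·26 = 26.8; e = 24.8 − 26.8 = -2
v=31: ŷ = -7 + 1.3·31 = 33.3; e = 29.3 − 33.3 = -4
v=32: ŷ = -7 + 1.3·32 = 34.6; e = 34.6 − 34.6 = 0
SSE = 1 + 25 + 9 + 9 + 36 + 4 + 16 + 0 = 100
s = √(100/6) = 4.08248
e/s = 6 / 4.08248 = 1.470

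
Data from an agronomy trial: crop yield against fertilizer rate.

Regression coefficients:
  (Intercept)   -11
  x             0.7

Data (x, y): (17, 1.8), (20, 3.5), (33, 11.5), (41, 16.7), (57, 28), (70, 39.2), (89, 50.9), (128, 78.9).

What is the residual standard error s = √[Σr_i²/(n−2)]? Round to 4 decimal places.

x=17: ŷ = -11 + 0.7·17 = 0.9; r = 1.8 − 0.9 = 0.9
x=20: ŷ = -11 + 0.7·20 = 3; r = 3.5 − 3 = 0.5
x=33: ŷ = -11 + 0.7·33 = 12.1; r = 11.5 − 12.1 = -0.6
x=41: ŷ = -11 + 0.7·41 = 17.7; r = 16.7 − 17.7 = -1
x=57: ŷ = -11 + 0.7·57 = 28.9; r = 28 − 28.9 = -0.9
x=70: ŷ = -11 + 0.7·70 = 38; r = 39.2 − 38 = 1.2
x=89: ŷ = -11 + 0.7·89 = 51.3; r = 50.9 − 51.3 = -0.4
x=128: ŷ = -11 + 0.7·128 = 78.6; r = 78.9 − 78.6 = 0.3
SSE = 0.81 + 0.25 + 0.36 + 1 + 0.81 + 1.44 + 0.16 + 0.09 = 4.92
s = √(4.92/6) = √0.82 ≈ 0.9055

s = 0.9055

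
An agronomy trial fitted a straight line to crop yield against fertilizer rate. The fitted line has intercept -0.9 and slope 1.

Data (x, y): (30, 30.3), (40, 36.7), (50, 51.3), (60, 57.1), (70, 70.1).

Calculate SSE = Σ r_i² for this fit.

SSE = 17.04

x=30: ŷ = -0.9 + 30 = 29.1; r = 30.3 − 29.1 = 1.2
x=40: ŷ = -0.9 + 40 = 39.1; r = 36.7 − 39.1 = -2.4
x=50: ŷ = -0.9 + 50 = 49.1; r = 51.3 − 49.1 = 2.2
x=60: ŷ = -0.9 + 60 = 59.1; r = 57.1 − 59.1 = -2
x=70: ŷ = -0.9 + 70 = 69.1; r = 70.1 − 69.1 = 1
SSE = 1.44 + 5.76 + 4.84 + 4 + 1 = 17.04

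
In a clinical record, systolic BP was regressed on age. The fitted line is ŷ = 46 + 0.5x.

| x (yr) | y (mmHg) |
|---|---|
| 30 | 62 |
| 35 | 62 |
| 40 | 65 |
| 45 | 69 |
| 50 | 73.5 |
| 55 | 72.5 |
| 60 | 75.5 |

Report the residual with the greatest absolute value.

x=30: ŷ = 46 + 0.5·30 = 61; r = 62 − 61 = 1
x=35: ŷ = 46 + 0.5·35 = 63.5; r = 62 − 63.5 = -1.5
x=40: ŷ = 46 + 0.5·40 = 66; r = 65 − 66 = -1
x=45: ŷ = 46 + 0.5·45 = 68.5; r = 69 − 68.5 = 0.5
x=50: ŷ = 46 + 0.5·50 = 71; r = 73.5 − 71 = 2.5
x=55: ŷ = 46 + 0.5·55 = 73.5; r = 72.5 − 73.5 = -1
x=60: ŷ = 46 + 0.5·60 = 76; r = 75.5 − 76 = -0.5
Largest |r| is 2.5 at x = 50, residual 2.5.

r = 2.5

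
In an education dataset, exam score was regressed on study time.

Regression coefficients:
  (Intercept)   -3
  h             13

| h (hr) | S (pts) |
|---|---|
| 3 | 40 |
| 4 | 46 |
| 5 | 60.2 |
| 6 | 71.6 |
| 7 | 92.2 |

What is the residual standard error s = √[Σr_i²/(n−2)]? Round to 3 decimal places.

s = 4.376

h=3: ŷ = -3 + 13·3 = 36; r = 40 − 36 = 4
h=4: ŷ = -3 + 13·4 = 49; r = 46 − 49 = -3
h=5: ŷ = -3 + 13·5 = 62; r = 60.2 − 62 = -1.8
h=6: ŷ = -3 + 13·6 = 75; r = 71.6 − 75 = -3.4
h=7: ŷ = -3 + 13·7 = 88; r = 92.2 − 88 = 4.2
SSE = 16 + 9 + 3.24 + 11.56 + 17.64 = 57.44
s = √(57.44/3) = √19.1467 ≈ 4.376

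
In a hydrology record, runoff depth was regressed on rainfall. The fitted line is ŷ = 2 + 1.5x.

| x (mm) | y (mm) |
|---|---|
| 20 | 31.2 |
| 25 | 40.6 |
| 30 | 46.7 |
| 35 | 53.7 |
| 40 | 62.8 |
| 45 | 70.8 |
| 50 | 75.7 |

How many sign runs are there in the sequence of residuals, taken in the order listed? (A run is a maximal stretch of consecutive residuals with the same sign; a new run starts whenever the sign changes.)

5 runs

x=20: ŷ = 2 + 1.5·20 = 32; e = 31.2 − 32 = -0.8
x=25: ŷ = 2 + 1.5·25 = 39.5; e = 40.6 − 39.5 = 1.1
x=30: ŷ = 2 + 1.5·30 = 47; e = 46.7 − 47 = -0.3
x=35: ŷ = 2 + 1.5·35 = 54.5; e = 53.7 − 54.5 = -0.8
x=40: ŷ = 2 + 1.5·40 = 62; e = 62.8 − 62 = 0.8
x=45: ŷ = 2 + 1.5·45 = 69.5; e = 70.8 − 69.5 = 1.3
x=50: ŷ = 2 + 1.5·50 = 77; e = 75.7 − 77 = -1.3
Signs: − + − − + + −
Runs: −×1, +×1, −×2, +×2, −×1 → 5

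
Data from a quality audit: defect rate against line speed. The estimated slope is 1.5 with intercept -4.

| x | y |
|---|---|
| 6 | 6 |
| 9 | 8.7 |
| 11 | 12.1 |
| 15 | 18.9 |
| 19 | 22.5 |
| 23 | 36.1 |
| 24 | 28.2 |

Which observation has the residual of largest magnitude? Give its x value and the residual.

x=6: ŷ = -4 + 1.5·6 = 5; e = 6 − 5 = 1
x=9: ŷ = -4 + 1.5·9 = 9.5; e = 8.7 − 9.5 = -0.8
x=11: ŷ = -4 + 1.5·11 = 12.5; e = 12.1 − 12.5 = -0.4
x=15: ŷ = -4 + 1.5·15 = 18.5; e = 18.9 − 18.5 = 0.4
x=19: ŷ = -4 + 1.5·19 = 24.5; e = 22.5 − 24.5 = -2
x=23: ŷ = -4 + 1.5·23 = 30.5; e = 36.1 − 30.5 = 5.6
x=24: ŷ = -4 + 1.5·24 = 32; e = 28.2 − 32 = -3.8
Largest |e| is 5.6 at x = 23, residual 5.6.

x = 23, e = 5.6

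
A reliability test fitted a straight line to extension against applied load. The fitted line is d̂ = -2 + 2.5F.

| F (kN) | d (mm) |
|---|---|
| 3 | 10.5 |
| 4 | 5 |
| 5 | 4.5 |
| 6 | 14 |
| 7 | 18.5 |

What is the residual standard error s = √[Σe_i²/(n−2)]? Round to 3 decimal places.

s = 5.164

F=3: d̂ = -2 + 2.5·3 = 5.5; e = 10.5 − 5.5 = 5
F=4: d̂ = -2 + 2.5·4 = 8; e = 5 − 8 = -3
F=5: d̂ = -2 + 2.5·5 = 10.5; e = 4.5 − 10.5 = -6
F=6: d̂ = -2 + 2.5·6 = 13; e = 14 − 13 = 1
F=7: d̂ = -2 + 2.5·7 = 15.5; e = 18.5 − 15.5 = 3
SSE = 25 + 9 + 36 + 1 + 9 = 80
s = √(80/3) = √26.6667 ≈ 5.164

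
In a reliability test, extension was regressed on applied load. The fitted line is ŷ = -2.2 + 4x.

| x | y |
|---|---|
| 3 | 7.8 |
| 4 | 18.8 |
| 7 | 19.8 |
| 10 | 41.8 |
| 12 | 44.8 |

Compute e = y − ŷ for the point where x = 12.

ŷ = -2.2 + 4·12 = 45.8
e = 44.8 − 45.8 = -1

e = -1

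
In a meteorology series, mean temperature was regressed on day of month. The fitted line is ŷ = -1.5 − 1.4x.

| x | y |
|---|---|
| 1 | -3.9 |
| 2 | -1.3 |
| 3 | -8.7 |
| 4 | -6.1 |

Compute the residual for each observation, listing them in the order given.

-1, 3, -3, 1

x=1: ŷ = -1.5 − 1.4·1 = -2.9; e = -3.9 − (-2.9) = -1
x=2: ŷ = -1.5 − 1.4·2 = -4.3; e = -1.3 − (-4.3) = 3
x=3: ŷ = -1.5 − 1.4·3 = -5.7; e = -8.7 − (-5.7) = -3
x=4: ŷ = -1.5 − 1.4·4 = -7.1; e = -6.1 − (-7.1) = 1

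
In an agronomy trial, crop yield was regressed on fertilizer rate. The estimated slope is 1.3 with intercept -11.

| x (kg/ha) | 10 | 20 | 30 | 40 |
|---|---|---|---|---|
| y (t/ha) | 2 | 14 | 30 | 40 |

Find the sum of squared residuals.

x=10: ŷ = -11 + 1.3·10 = 2; e = 2 − 2 = 0
x=20: ŷ = -11 + 1.3·20 = 15; e = 14 − 15 = -1
x=30: ŷ = -11 + 1.3·30 = 28; e = 30 − 28 = 2
x=40: ŷ = -11 + 1.3·40 = 41; e = 40 − 41 = -1
SSE = 0 + 1 + 4 + 1 = 6

SSE = 6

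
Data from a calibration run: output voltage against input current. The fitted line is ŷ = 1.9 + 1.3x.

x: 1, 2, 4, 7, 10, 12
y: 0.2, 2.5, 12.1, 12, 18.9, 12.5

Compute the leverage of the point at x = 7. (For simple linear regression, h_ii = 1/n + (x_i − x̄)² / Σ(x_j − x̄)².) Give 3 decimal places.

x̄ = (1 + 2 + 4 + 7 + 10 + 12)/6 = 6
Σ(x − x̄)² = 25 + 16 + 4 + 1 + 16 + 36 = 98
h = 1/6 + (1)²/98 = 0.166667 + 0.0102041 = 0.177

h = 0.177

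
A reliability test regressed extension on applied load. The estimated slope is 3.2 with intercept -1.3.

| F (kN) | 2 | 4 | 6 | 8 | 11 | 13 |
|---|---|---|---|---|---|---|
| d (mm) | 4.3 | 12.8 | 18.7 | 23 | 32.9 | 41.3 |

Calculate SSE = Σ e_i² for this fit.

SSE = 6.66

F=2: d̂ = -1.3 + 3.2·2 = 5.1; e = 4.3 − 5.1 = -0.8
F=4: d̂ = -1.3 + 3.2·4 = 11.5; e = 12.8 − 11.5 = 1.3
F=6: d̂ = -1.3 + 3.2·6 = 17.9; e = 18.7 − 17.9 = 0.8
F=8: d̂ = -1.3 + 3.2·8 = 24.3; e = 23 − 24.3 = -1.3
F=11: d̂ = -1.3 + 3.2·11 = 33.9; e = 32.9 − 33.9 = -1
F=13: d̂ = -1.3 + 3.2·13 = 40.3; e = 41.3 − 40.3 = 1
SSE = 0.64 + 1.69 + 0.64 + 1.69 + 1 + 1 = 6.66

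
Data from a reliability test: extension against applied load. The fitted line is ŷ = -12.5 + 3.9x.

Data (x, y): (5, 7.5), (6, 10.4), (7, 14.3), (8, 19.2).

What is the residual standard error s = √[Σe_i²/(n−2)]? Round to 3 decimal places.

x=5: ŷ = -12.5 + 3.9·5 = 7; e = 7.5 − 7 = 0.5
x=6: ŷ = -12.5 + 3.9·6 = 10.9; e = 10.4 − 10.9 = -0.5
x=7: ŷ = -12.5 + 3.9·7 = 14.8; e = 14.3 − 14.8 = -0.5
x=8: ŷ = -12.5 + 3.9·8 = 18.7; e = 19.2 − 18.7 = 0.5
SSE = 0.25 + 0.25 + 0.25 + 0.25 = 1
s = √(1/2) = √0.5 ≈ 0.707

s = 0.707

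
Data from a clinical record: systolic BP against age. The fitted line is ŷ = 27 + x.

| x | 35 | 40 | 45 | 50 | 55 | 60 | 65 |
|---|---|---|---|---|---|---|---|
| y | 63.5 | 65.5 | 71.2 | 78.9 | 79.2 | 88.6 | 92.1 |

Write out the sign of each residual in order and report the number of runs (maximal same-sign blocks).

x=35: ŷ = 27 + 35 = 62; e = 63.5 − 62 = 1.5
x=40: ŷ = 27 + 40 = 67; e = 65.5 − 67 = -1.5
x=45: ŷ = 27 + 45 = 72; e = 71.2 − 72 = -0.8
x=50: ŷ = 27 + 50 = 77; e = 78.9 − 77 = 1.9
x=55: ŷ = 27 + 55 = 82; e = 79.2 − 82 = -2.8
x=60: ŷ = 27 + 60 = 87; e = 88.6 − 87 = 1.6
x=65: ŷ = 27 + 65 = 92; e = 92.1 − 92 = 0.1
Signs: + − − + − + +
Runs: +×1, −×2, +×1, −×1, +×2 → 5

5 runs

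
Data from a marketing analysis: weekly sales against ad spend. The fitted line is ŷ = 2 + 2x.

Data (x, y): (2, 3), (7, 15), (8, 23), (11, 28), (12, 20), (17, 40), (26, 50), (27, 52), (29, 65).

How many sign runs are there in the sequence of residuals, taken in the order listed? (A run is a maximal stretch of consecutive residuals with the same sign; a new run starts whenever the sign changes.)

x=2: ŷ = 2 + 2·2 = 6; r = 3 − 6 = -3
x=7: ŷ = 2 + 2·7 = 16; r = 15 − 16 = -1
x=8: ŷ = 2 + 2·8 = 18; r = 23 − 18 = 5
x=11: ŷ = 2 + 2·11 = 24; r = 28 − 24 = 4
x=12: ŷ = 2 + 2·12 = 26; r = 20 − 26 = -6
x=17: ŷ = 2 + 2·17 = 36; r = 40 − 36 = 4
x=26: ŷ = 2 + 2·26 = 54; r = 50 − 54 = -4
x=27: ŷ = 2 + 2·27 = 56; r = 52 − 56 = -4
x=29: ŷ = 2 + 2·29 = 60; r = 65 − 60 = 5
Signs: − − + + − + − − +
Runs: −×2, +×2, −×1, +×1, −×2, +×1 → 6

6 runs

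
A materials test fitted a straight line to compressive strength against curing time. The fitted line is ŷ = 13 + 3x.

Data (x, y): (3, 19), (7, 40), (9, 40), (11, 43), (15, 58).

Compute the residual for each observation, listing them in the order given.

-3, 6, 0, -3, 0

x=3: ŷ = 13 + 3·3 = 22; r = 19 − 22 = -3
x=7: ŷ = 13 + 3·7 = 34; r = 40 − 34 = 6
x=9: ŷ = 13 + 3·9 = 40; r = 40 − 40 = 0
x=11: ŷ = 13 + 3·11 = 46; r = 43 − 46 = -3
x=15: ŷ = 13 + 3·15 = 58; r = 58 − 58 = 0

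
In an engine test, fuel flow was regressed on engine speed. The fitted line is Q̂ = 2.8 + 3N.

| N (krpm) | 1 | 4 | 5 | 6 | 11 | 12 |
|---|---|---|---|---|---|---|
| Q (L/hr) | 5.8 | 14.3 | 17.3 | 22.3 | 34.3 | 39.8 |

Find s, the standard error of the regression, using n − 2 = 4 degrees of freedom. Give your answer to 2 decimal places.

N=1: Q̂ = 2.8 + 3·1 = 5.8; r = 5.8 − 5.8 = 0
N=4: Q̂ = 2.8 + 3·4 = 14.8; r = 14.3 − 14.8 = -0.5
N=5: Q̂ = 2.8 + 3·5 = 17.8; r = 17.3 − 17.8 = -0.5
N=6: Q̂ = 2.8 + 3·6 = 20.8; r = 22.3 − 20.8 = 1.5
N=11: Q̂ = 2.8 + 3·11 = 35.8; r = 34.3 − 35.8 = -1.5
N=12: Q̂ = 2.8 + 3·12 = 38.8; r = 39.8 − 38.8 = 1
SSE = 0 + 0.25 + 0.25 + 2.25 + 2.25 + 1 = 6
s = √(6/4) = √1.5 ≈ 1.22

s = 1.22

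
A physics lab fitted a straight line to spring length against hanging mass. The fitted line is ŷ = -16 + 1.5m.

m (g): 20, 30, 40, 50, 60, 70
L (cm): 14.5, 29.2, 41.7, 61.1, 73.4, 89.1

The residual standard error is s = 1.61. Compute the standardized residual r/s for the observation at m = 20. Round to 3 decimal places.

ŷ = -16 + 1.5·20 = 14
r = 14.5 − 14 = 0.5
r/s = 0.5 / 1.61 = 0.311

0.311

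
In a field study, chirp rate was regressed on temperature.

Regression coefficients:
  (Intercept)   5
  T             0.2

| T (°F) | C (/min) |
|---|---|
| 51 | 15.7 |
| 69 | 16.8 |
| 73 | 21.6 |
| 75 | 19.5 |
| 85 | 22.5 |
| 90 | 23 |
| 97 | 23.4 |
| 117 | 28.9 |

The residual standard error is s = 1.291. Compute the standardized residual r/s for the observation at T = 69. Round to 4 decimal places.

-1.5492

ŷ = 5 + 0.2·69 = 18.8
r = 16.8 − 18.8 = -2
r/s = -2 / 1.291 = -1.5492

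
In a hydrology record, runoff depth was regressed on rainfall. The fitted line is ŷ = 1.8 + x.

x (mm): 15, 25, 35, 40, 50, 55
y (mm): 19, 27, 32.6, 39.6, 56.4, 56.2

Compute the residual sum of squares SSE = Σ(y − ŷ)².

SSE = 48.88

x=15: ŷ = 1.8 + 15 = 16.8; r = 19 − 16.8 = 2.2
x=25: ŷ = 1.8 + 25 = 26.8; r = 27 − 26.8 = 0.2
x=35: ŷ = 1.8 + 35 = 36.8; r = 32.6 − 36.8 = -4.2
x=40: ŷ = 1.8 + 40 = 41.8; r = 39.6 − 41.8 = -2.2
x=50: ŷ = 1.8 + 50 = 51.8; r = 56.4 − 51.8 = 4.6
x=55: ŷ = 1.8 + 55 = 56.8; r = 56.2 − 56.8 = -0.6
SSE = 4.84 + 0.04 + 17.64 + 4.84 + 21.16 + 0.36 = 48.88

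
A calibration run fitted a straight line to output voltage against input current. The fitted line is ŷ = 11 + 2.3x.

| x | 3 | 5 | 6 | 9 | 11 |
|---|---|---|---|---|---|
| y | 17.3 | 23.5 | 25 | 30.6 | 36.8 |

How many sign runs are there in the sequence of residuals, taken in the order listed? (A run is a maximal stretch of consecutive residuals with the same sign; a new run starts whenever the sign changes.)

4 runs

x=3: ŷ = 11 + 2.3·3 = 17.9; e = 17.3 − 17.9 = -0.6
x=5: ŷ = 11 + 2.3·5 = 22.5; e = 23.5 − 22.5 = 1
x=6: ŷ = 11 + 2.3·6 = 24.8; e = 25 − 24.8 = 0.2
x=9: ŷ = 11 + 2.3·9 = 31.7; e = 30.6 − 31.7 = -1.1
x=11: ŷ = 11 + 2.3·11 = 36.3; e = 36.8 − 36.3 = 0.5
Signs: − + + − +
Runs: −×1, +×2, −×1, +×1 → 4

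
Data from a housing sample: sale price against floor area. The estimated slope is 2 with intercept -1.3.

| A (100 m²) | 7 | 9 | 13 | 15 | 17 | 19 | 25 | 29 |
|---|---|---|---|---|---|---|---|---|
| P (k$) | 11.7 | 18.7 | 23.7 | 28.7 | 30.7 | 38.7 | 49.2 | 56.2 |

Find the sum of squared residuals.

A=7: P̂ = -1.3 + 2·7 = 12.7; e = 11.7 − 12.7 = -1
A=9: P̂ = -1.3 + 2·9 = 16.7; e = 18.7 − 16.7 = 2
A=13: P̂ = -1.3 + 2·13 = 24.7; e = 23.7 − 24.7 = -1
A=15: P̂ = -1.3 + 2·15 = 28.7; e = 28.7 − 28.7 = 0
A=17: P̂ = -1.3 + 2·17 = 32.7; e = 30.7 − 32.7 = -2
A=19: P̂ = -1.3 + 2·19 = 36.7; e = 38.7 − 36.7 = 2
A=25: P̂ = -1.3 + 2·25 = 48.7; e = 49.2 − 48.7 = 0.5
A=29: P̂ = -1.3 + 2·29 = 56.7; e = 56.2 − 56.7 = -0.5
SSE = 1 + 4 + 1 + 0 + 4 + 4 + 0.25 + 0.25 = 14.5

SSE = 14.5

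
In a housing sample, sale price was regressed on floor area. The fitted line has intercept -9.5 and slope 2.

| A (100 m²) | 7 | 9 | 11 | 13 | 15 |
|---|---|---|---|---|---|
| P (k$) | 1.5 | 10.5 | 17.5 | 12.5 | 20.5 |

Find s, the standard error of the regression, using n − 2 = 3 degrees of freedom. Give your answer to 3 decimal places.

A=7: ŷ = -9.5 + 2·7 = 4.5; r = 1.5 − 4.5 = -3
A=9: ŷ = -9.5 + 2·9 = 8.5; r = 10.5 − 8.5 = 2
A=11: ŷ = -9.5 + 2·11 = 12.5; r = 17.5 − 12.5 = 5
A=13: ŷ = -9.5 + 2·13 = 16.5; r = 12.5 − 16.5 = -4
A=15: ŷ = -9.5 + 2·15 = 20.5; r = 20.5 − 20.5 = 0
SSE = 9 + 4 + 25 + 16 + 0 = 54
s = √(54/3) = √18 ≈ 4.243

s = 4.243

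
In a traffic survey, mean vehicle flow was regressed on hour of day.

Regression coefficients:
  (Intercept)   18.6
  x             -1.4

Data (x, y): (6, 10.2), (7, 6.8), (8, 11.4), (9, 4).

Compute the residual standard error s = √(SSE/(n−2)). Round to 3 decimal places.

x=6: ŷ = 18.6 − 1.4·6 = 10.2; r = 10.2 − 10.2 = 0
x=7: ŷ = 18.6 − 1.4·7 = 8.8; r = 6.8 − 8.8 = -2
x=8: ŷ = 18.6 − 1.4·8 = 7.4; r = 11.4 − 7.4 = 4
x=9: ŷ = 18.6 − 1.4·9 = 6; r = 4 − 6 = -2
SSE = 0 + 4 + 16 + 4 = 24
s = √(24/2) = √12 ≈ 3.464

s = 3.464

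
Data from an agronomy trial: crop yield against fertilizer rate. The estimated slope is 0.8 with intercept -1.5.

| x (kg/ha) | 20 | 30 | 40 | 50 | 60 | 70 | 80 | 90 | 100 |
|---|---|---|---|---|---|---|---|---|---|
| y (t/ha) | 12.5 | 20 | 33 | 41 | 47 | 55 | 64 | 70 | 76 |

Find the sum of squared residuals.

SSE = 32

x=20: ŷ = -1.5 + 0.8·20 = 14.5; r = 12.5 − 14.5 = -2
x=30: ŷ = -1.5 + 0.8·30 = 22.5; r = 20 − 22.5 = -2.5
x=40: ŷ = -1.5 + 0.8·40 = 30.5; r = 33 − 30.5 = 2.5
x=50: ŷ = -1.5 + 0.8·50 = 38.5; r = 41 − 38.5 = 2.5
x=60: ŷ = -1.5 + 0.8·60 = 46.5; r = 47 − 46.5 = 0.5
x=70: ŷ = -1.5 + 0.8·70 = 54.5; r = 55 − 54.5 = 0.5
x=80: ŷ = -1.5 + 0.8·80 = 62.5; r = 64 − 62.5 = 1.5
x=90: ŷ = -1.5 + 0.8·90 = 70.5; r = 70 − 70.5 = -0.5
x=100: ŷ = -1.5 + 0.8·100 = 78.5; r = 76 − 78.5 = -2.5
SSE = 4 + 6.25 + 6.25 + 6.25 + 0.25 + 0.25 + 2.25 + 0.25 + 6.25 = 32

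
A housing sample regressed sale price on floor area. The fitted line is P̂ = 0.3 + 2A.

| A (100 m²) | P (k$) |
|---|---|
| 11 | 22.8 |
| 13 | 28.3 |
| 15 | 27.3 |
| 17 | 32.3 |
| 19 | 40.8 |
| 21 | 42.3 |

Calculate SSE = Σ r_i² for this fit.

A=11: P̂ = 0.3 + 2·11 = 22.3; r = 22.8 − 22.3 = 0.5
A=13: P̂ = 0.3 + 2·13 = 26.3; r = 28.3 − 26.3 = 2
A=15: P̂ = 0.3 + 2·15 = 30.3; r = 27.3 − 30.3 = -3
A=17: P̂ = 0.3 + 2·17 = 34.3; r = 32.3 − 34.3 = -2
A=19: P̂ = 0.3 + 2·19 = 38.3; r = 40.8 − 38.3 = 2.5
A=21: P̂ = 0.3 + 2·21 = 42.3; r = 42.3 − 42.3 = 0
SSE = 0.25 + 4 + 9 + 4 + 6.25 + 0 = 23.5

SSE = 23.5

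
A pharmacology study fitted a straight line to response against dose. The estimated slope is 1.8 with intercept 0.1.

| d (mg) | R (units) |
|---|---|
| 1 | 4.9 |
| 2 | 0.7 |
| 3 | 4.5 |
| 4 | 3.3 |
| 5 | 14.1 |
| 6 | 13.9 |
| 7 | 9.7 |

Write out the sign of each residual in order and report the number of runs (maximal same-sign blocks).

4 runs

d=1: ŷ = 0.1 + 1.8·1 = 1.9; e = 4.9 − 1.9 = 3
d=2: ŷ = 0.1 + 1.8·2 = 3.7; e = 0.7 − 3.7 = -3
d=3: ŷ = 0.1 + 1.8·3 = 5.5; e = 4.5 − 5.5 = -1
d=4: ŷ = 0.1 + 1.8·4 = 7.3; e = 3.3 − 7.3 = -4
d=5: ŷ = 0.1 + 1.8·5 = 9.1; e = 14.1 − 9.1 = 5
d=6: ŷ = 0.1 + 1.8·6 = 10.9; e = 13.9 − 10.9 = 3
d=7: ŷ = 0.1 + 1.8·7 = 12.7; e = 9.7 − 12.7 = -3
Signs: + − − − + + −
Runs: +×1, −×3, +×2, −×1 → 4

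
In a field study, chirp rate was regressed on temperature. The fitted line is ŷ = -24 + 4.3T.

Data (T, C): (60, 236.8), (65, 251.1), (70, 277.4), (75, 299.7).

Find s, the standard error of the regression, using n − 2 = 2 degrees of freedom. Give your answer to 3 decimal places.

T=60: ŷ = -24 + 4.3·60 = 234; r = 236.8 − 234 = 2.8
T=65: ŷ = -24 + 4.3·65 = 255.5; r = 251.1 − 255.5 = -4.4
T=70: ŷ = -24 + 4.3·70 = 277; r = 277.4 − 277 = 0.4
T=75: ŷ = -24 + 4.3·75 = 298.5; r = 299.7 − 298.5 = 1.2
SSE = 7.84 + 19.36 + 0.16 + 1.44 = 28.8
s = √(28.8/2) = √14.4 ≈ 3.795

s = 3.795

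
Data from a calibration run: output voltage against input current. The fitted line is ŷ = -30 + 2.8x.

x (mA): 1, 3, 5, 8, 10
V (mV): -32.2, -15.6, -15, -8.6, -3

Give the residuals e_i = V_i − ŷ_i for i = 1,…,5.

x=1: ŷ = -30 + 2.8·1 = -27.2; e = -32.2 − (-27.2) = -5
x=3: ŷ = -30 + 2.8·3 = -21.6; e = -15.6 − (-21.6) = 6
x=5: ŷ = -30 + 2.8·5 = -16; e = -15 − (-16) = 1
x=8: ŷ = -30 + 2.8·8 = -7.6; e = -8.6 − (-7.6) = -1
x=10: ŷ = -30 + 2.8·10 = -2; e = -3 − (-2) = -1

-5, 6, 1, -1, -1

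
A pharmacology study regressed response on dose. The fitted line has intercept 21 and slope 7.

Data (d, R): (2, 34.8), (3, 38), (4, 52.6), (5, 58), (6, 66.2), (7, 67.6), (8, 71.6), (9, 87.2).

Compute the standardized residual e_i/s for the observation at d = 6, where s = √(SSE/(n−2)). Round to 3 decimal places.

d=2: R̂ = 21 + 7·2 = 35; e = 34.8 − 35 = -0.2
d=3: R̂ = 21 + 7·3 = 42; e = 38 − 42 = -4
d=4: R̂ = 21 + 7·4 = 49; e = 52.6 − 49 = 3.6
d=5: R̂ = 21 + 7·5 = 56; e = 58 − 56 = 2
d=6: R̂ = 21 + 7·6 = 63; e = 66.2 − 63 = 3.2
d=7: R̂ = 21 + 7·7 = 70; e = 67.6 − 70 = -2.4
d=8: R̂ = 21 + 7·8 = 77; e = 71.6 − 77 = -5.4
d=9: R̂ = 21 + 7·9 = 84; e = 87.2 − 84 = 3.2
SSE = 0.04 + 16 + 12.96 + 4 + 10.24 + 5.76 + 29.16 + 10.24 = 88.4
s = √(88.4/6) = 3.8384
e/s = 3.2 / 3.8384 = 0.834

0.834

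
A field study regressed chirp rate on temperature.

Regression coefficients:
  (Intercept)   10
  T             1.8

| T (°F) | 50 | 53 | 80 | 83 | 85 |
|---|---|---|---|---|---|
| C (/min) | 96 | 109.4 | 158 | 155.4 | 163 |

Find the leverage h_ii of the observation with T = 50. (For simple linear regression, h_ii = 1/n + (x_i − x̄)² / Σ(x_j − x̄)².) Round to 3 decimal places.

h = 0.545

T̄ = (50 + 53 + 80 + 83 + 85)/5 = 70.2
Σ(T − T̄)² = 408.04 + 295.84 + 96.04 + 163.84 + 219.04 = 1182.8
h = 1/5 + (-20.2)²/1182.8 = 0.2 + 0.344978 = 0.545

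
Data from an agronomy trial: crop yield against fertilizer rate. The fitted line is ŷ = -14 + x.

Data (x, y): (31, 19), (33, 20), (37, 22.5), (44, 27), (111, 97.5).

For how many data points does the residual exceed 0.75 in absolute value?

3

x=31: ŷ = -14 + 31 = 17; r = 19 − 17 = 2
x=33: ŷ = -14 + 33 = 19; r = 20 − 19 = 1
x=37: ŷ = -14 + 37 = 23; r = 22.5 − 23 = -0.5
x=44: ŷ = -14 + 44 = 30; r = 27 − 30 = -3
x=111: ŷ = -14 + 111 = 97; r = 97.5 − 97 = 0.5
|r| > 0.75: x=31 (|r|=2), x=33 (|r|=1), x=44 (|r|=3) → 3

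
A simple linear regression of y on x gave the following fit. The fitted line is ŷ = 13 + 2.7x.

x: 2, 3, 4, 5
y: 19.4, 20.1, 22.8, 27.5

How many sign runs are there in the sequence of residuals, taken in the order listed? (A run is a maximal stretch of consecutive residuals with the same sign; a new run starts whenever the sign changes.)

x=2: ŷ = 13 + 2.7·2 = 18.4; e = 19.4 − 18.4 = 1
x=3: ŷ = 13 + 2.7·3 = 21.1; e = 20.1 − 21.1 = -1
x=4: ŷ = 13 + 2.7·4 = 23.8; e = 22.8 − 23.8 = -1
x=5: ŷ = 13 + 2.7·5 = 26.5; e = 27.5 − 26.5 = 1
Signs: + − − +
Runs: +×1, −×2, +×1 → 3

3 runs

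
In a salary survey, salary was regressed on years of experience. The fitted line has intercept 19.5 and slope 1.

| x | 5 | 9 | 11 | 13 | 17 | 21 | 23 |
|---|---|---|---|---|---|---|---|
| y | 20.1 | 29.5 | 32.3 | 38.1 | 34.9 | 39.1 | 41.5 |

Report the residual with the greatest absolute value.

x=5: ŷ = 19.5 + 5 = 24.5; r = 20.1 − 24.5 = -4.4
x=9: ŷ = 19.5 + 9 = 28.5; r = 29.5 − 28.5 = 1
x=11: ŷ = 19.5 + 11 = 30.5; r = 32.3 − 30.5 = 1.8
x=13: ŷ = 19.5 + 13 = 32.5; r = 38.1 − 32.5 = 5.6
x=17: ŷ = 19.5 + 17 = 36.5; r = 34.9 − 36.5 = -1.6
x=21: ŷ = 19.5 + 21 = 40.5; r = 39.1 − 40.5 = -1.4
x=23: ŷ = 19.5 + 23 = 42.5; r = 41.5 − 42.5 = -1
Largest |r| is 5.6 at x = 13, residual 5.6.

r = 5.6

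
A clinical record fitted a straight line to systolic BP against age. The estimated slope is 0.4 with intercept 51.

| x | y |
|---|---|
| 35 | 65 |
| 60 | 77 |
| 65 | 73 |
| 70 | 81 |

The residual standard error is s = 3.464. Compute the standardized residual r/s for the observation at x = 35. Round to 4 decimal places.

ŷ = 51 + 0.4·35 = 65
r = 65 − 65 = 0
r/s = 0 / 3.464 = 0.0000

0.0000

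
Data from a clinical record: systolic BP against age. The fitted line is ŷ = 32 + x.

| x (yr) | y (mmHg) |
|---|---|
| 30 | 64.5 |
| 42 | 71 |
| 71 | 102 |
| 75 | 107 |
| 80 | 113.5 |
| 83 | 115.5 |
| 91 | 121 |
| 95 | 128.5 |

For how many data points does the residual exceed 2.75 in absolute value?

1

x=30: ŷ = 32 + 30 = 62; e = 64.5 − 62 = 2.5
x=42: ŷ = 32 + 42 = 74; e = 71 − 74 = -3
x=71: ŷ = 32 + 71 = 103; e = 102 − 103 = -1
x=75: ŷ = 32 + 75 = 107; e = 107 − 107 = 0
x=80: ŷ = 32 + 80 = 112; e = 113.5 − 112 = 1.5
x=83: ŷ = 32 + 83 = 115; e = 115.5 − 115 = 0.5
x=91: ŷ = 32 + 91 = 123; e = 121 − 123 = -2
x=95: ŷ = 32 + 95 = 127; e = 128.5 − 127 = 1.5
|e| > 2.75: x=42 (|e|=3) → 1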